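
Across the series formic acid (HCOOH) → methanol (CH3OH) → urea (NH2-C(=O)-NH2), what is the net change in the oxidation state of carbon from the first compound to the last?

+2

Carbon oxidation states along the series — formic acid: +2, methanol: -2, urea: +4.
Net change = +4 − (+2) = +2.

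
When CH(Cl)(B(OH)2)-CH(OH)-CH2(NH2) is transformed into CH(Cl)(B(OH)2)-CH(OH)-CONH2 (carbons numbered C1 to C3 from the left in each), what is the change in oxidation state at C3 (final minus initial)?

Before: C3 has 1 bond to C, 2 bonds to H, 1 bond to N → oxidation state -1.
After: C3 has 1 bond to C, 2 bonds to O, 1 bond to N → oxidation state +3.
Δ = +3 − (-1) = +4, so this is an oxidation at C3.

+4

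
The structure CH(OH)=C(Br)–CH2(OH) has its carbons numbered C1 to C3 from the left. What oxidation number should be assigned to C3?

-1

Each bond to a more electronegative atom (O, N, halogen) counts +1, each bond to a less electronegative atom (H, metal, B, Si) counts −1, and each C–C bond counts 0.
C3 has one bond to C (0), one bond to H (-1), one bond to O (+1), one bond to H (-1).
Oxidation state = 0 − 1 + 1 − 1 = -1.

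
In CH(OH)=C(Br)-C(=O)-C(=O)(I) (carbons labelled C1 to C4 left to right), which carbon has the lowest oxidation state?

Each bond to a more electronegative atom (O, N, halogen) counts +1, each bond to a less electronegative atom (H, metal, B, Si) counts −1, and each C–C bond counts 0. Tallying each carbon:
C1: 2C, 1H, 1O → 0 − 1 + 1 = 0
C2: 3C, 1Br → 0 + 1 = +1
C3: 2C, 2O → 0 + 2 = +2
C4: 1C, 2O, 1I → 0 + 2 + 1 = +3
The most reduced carbon is C1 at 0.

C1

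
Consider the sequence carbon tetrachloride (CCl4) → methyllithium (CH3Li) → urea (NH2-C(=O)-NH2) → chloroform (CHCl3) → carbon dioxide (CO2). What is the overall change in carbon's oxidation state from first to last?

Carbon oxidation states along the series — carbon tetrachloride: +4, methyllithium: -4, urea: +4, chloroform: +2, carbon dioxide: +4.
Net change = +4 − (+4) = 0.

0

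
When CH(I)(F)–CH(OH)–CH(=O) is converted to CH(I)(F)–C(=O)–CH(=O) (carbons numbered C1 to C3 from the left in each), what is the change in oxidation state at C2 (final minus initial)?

Before: C2 has 2 bonds to C, 1 bond to H, 1 bond to O → oxidation state 0.
After: C2 has 2 bonds to C, 2 bonds to O → oxidation state +2.
Δ = +2 − (0) = +2, so this is an oxidation at C2.

+2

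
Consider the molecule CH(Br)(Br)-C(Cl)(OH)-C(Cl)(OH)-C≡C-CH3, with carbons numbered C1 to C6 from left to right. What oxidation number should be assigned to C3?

+2

C3 has one bond to C (0), one bond to C (0), one bond to Cl (+1), one bond to O (+1).
Oxidation state = 0 + 0 + 1 + 1 = +2.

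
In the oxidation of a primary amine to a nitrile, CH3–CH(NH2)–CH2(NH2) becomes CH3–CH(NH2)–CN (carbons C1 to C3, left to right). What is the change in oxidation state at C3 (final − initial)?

+4

Before: C3 has 1 bond to C, 2 bonds to H, 1 bond to N → oxidation state -1.
After: C3 has 1 bond to C, 3 bonds to N → oxidation state +3.
Δ = +3 − (-1) = +4, so this is an oxidation at C3.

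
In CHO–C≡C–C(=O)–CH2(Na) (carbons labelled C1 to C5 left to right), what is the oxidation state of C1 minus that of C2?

+1

C1: 1C, 1H, 2O → 0 − 1 + 2 = +1
C2: 4C → 0 = 0
Difference: +1 − (0) = +1.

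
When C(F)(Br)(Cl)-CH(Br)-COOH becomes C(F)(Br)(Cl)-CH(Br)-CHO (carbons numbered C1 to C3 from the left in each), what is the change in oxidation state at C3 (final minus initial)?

-2

Before: C3 has 1 bond to C, 3 bonds to O → oxidation state +3.
After: C3 has 1 bond to C, 1 bond to H, 2 bonds to O → oxidation state +1.
Δ = +1 − (+3) = -2, so this is a reduction at C3.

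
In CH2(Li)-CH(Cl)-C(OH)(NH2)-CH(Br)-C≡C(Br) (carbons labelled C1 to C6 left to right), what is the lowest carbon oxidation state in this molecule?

-3

Each bond to a more electronegative atom (O, N, halogen) counts +1, each bond to a less electronegative atom (H, metal, B, Si) counts −1, and each C–C bond counts 0. Tallying each carbon:
C1: 1C, 2H, 1Li → 0 − 2 − 1 = -3
C2: 2C, 1H, 1Cl → 0 − 1 + 1 = 0
C3: 2C, 1O, 1N → 0 + 1 + 1 = +2
C4: 2C, 1H, 1Br → 0 − 1 + 1 = 0
C5: 4C → 0 = 0
C6: 3C, 1Br → 0 + 1 = +1
The lowest value is -3.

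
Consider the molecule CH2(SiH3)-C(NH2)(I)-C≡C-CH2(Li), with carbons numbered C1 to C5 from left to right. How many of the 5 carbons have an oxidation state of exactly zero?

Tallying each carbon's bonds:
C1: 1C, 2H, 1Si → 0 − 2 − 1 = -3
C2: 2C, 1N, 1I → 0 + 1 + 1 = +2
C3: 4C → 0 = 0
C4: 4C → 0 = 0
C5: 1C, 2H, 1Li → 0 − 2 − 1 = -3
2 carbons (C3, C4) meet the condition.

2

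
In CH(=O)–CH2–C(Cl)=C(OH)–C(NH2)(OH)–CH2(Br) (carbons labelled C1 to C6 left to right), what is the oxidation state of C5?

+2

Bonds to more-electronegative neighbours contribute +1 each, bonds to H or metals contribute −1 each, and C–C bonds contribute 0.
C5 has one bond to C (0), one bond to C (0), one bond to N (+1), one bond to O (+1).
Oxidation state = 0 + 0 + 1 + 1 = +2.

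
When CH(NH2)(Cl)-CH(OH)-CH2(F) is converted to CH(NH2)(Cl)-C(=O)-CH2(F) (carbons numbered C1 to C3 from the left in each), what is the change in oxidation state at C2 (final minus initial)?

Before: C2 has 2 bonds to C, 1 bond to H, 1 bond to O → oxidation state 0.
After: C2 has 2 bonds to C, 2 bonds to O → oxidation state +2.
Δ = +2 − (0) = +2, so this is an oxidation at C2.

+2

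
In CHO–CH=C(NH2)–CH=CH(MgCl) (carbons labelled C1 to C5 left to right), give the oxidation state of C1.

+1

Each bond to a more electronegative atom (O, N, halogen) counts +1, each bond to a less electronegative atom (H, metal, B, Si) counts −1, and each C–C bond counts 0.
C1 has one bond to C (0), one bond to H (-1), a double bond to O (2×+1 = +2).
Oxidation state = 0 − 1 + 2 = +1.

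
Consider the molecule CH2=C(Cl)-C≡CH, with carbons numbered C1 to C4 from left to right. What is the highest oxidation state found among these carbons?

Count +1 for every bond to an atom more electronegative than carbon and −1 for every bond to one less electronegative; C–C bonds are 0. Tallying each carbon:
C1: 2C, 2H → 0 − 2 = -2
C2: 3C, 1Cl → 0 + 1 = +1
C3: 4C → 0 = 0
C4: 3C, 1H → 0 − 1 = -1
The highest value is +1.

+1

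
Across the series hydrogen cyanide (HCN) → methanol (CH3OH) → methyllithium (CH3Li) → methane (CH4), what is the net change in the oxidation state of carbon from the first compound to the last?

-6

Carbon oxidation states along the series — hydrogen cyanide: +2, methanol: -2, methyllithium: -4, methane: -4.
Net change = -4 − (+2) = -6.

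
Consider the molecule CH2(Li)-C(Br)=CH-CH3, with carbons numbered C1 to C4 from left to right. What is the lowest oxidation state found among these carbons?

-3

Tallying each carbon's bonds:
C1: 1C, 2H, 1Li → 0 − 2 − 1 = -3
C2: 3C, 1Br → 0 + 1 = +1
C3: 3C, 1H → 0 − 1 = -1
C4: 1C, 3H → 0 − 3 = -3
The lowest value is -3.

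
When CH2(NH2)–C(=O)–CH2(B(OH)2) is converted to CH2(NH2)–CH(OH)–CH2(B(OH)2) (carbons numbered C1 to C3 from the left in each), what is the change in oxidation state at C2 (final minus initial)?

-2

Before: C2 has 2 bonds to C, 2 bonds to O → oxidation state +2.
After: C2 has 2 bonds to C, 1 bond to H, 1 bond to O → oxidation state 0.
Δ = 0 − (+2) = -2, so this is a reduction at C2.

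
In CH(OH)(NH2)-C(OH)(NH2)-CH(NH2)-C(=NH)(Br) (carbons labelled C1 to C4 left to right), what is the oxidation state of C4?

+3

C4 has one bond to C (0), a double bond to N (2×+1 = +2), one bond to Br (+1).
Oxidation state = 0 + 2 + 1 = +3.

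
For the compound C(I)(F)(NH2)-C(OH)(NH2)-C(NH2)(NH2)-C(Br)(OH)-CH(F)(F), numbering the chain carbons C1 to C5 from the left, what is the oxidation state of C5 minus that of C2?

C5: 1C, 1H, 2F → 0 − 1 + 2 = +1
C2: 2C, 1O, 1N → 0 + 1 + 1 = +2
Difference: +1 − (+2) = -1.

-1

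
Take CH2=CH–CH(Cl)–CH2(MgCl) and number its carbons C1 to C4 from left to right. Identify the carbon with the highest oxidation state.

Count +1 for every bond to an atom more electronegative than carbon and −1 for every bond to one less electronegative; C–C bonds are 0. Tallying each carbon:
C1: 2C, 2H → 0 − 2 = -2
C2: 3C, 1H → 0 − 1 = -1
C3: 2C, 1H, 1Cl → 0 − 1 + 1 = 0
C4: 1C, 2H, 1Mg → 0 − 2 − 1 = -3
The most oxidised carbon is C3 at 0.

C3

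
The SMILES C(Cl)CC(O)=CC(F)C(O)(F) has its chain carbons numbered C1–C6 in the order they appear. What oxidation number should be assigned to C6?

+1

Assign +1 per bond to O/N/halogen, −1 per bond to H or an electropositive element, and 0 per bond to carbon.
C6 has one bond to C (0), one bond to O (+1), one bond to H (-1), one bond to F (+1).
Oxidation state = 0 + 1 − 1 + 1 = +1.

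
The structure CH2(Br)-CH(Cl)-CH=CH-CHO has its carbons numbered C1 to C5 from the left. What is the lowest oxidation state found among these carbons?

Count +1 for every bond to an atom more electronegative than carbon and −1 for every bond to one less electronegative; C–C bonds are 0. Tallying each carbon:
C1: 1C, 2H, 1Br → 0 − 2 + 1 = -1
C2: 2C, 1H, 1Cl → 0 − 1 + 1 = 0
C3: 3C, 1H → 0 − 1 = -1
C4: 3C, 1H → 0 − 1 = -1
C5: 1C, 1H, 2O → 0 − 1 + 2 = +1
The lowest value is -1.

-1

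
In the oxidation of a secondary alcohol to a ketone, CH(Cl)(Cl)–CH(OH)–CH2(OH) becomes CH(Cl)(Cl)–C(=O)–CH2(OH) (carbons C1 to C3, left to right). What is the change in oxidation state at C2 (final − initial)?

+2

Before: C2 has 2 bonds to C, 1 bond to H, 1 bond to O → oxidation state 0.
After: C2 has 2 bonds to C, 2 bonds to O → oxidation state +2.
Δ = +2 − (0) = +2, so this is an oxidation at C2.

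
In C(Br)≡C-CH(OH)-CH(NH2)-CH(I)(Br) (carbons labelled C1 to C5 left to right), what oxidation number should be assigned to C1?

Count +1 for every bond to an atom more electronegative than carbon and −1 for every bond to one less electronegative; C–C bonds are 0.
C1 has a triple bond to C (3×0 = 0), one bond to Br (+1).
Oxidation state = 0 + 1 = +1.

+1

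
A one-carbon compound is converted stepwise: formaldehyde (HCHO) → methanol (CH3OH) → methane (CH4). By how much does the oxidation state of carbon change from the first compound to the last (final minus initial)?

Carbon oxidation states along the series — formaldehyde: 0, methanol: -2, methane: -4.
Net change = -4 − (0) = -4.

-4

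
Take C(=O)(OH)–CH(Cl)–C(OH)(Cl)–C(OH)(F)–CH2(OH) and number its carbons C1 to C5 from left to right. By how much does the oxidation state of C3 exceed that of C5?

C3: 2C, 1O, 1Cl → 0 + 1 + 1 = +2
C5: 1C, 2H, 1O → 0 − 2 + 1 = -1
Difference: +2 − (-1) = +3.

+3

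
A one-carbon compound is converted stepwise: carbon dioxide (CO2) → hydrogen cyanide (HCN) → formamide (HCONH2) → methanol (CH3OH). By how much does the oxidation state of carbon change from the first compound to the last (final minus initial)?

Carbon oxidation states along the series — carbon dioxide: +4, hydrogen cyanide: +2, formamide: +2, methanol: -2.
Net change = -2 − (+4) = -6.

-6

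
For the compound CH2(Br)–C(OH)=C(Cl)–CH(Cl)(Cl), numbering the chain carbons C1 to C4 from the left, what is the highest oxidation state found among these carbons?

Each bond to a more electronegative atom (O, N, halogen) counts +1, each bond to a less electronegative atom (H, metal, B, Si) counts −1, and each C–C bond counts 0. Tallying each carbon:
C1: 1C, 2H, 1Br → 0 − 2 + 1 = -1
C2: 3C, 1O → 0 + 1 = +1
C3: 3C, 1Cl → 0 + 1 = +1
C4: 1C, 1H, 2Cl → 0 − 1 + 2 = +1
The highest value is +1.

+1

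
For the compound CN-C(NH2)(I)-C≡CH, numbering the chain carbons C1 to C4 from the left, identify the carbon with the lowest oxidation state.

C4

Tallying each carbon's bonds:
C1: 1C, 3N → 0 + 3 = +3
C2: 2C, 1N, 1I → 0 + 1 + 1 = +2
C3: 4C → 0 = 0
C4: 3C, 1H → 0 − 1 = -1
The most reduced carbon is C4 at -1.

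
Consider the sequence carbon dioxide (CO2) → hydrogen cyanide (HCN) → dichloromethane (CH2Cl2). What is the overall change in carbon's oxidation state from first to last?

Carbon oxidation states along the series — carbon dioxide: +4, hydrogen cyanide: +2, dichloromethane: 0.
Net change = 0 − (+4) = -4.

-4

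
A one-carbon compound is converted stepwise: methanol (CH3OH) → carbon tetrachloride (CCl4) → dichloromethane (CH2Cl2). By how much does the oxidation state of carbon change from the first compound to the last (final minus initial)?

Carbon oxidation states along the series — methanol: -2, carbon tetrachloride: +4, dichloromethane: 0.
Net change = 0 − (-2) = +2.

+2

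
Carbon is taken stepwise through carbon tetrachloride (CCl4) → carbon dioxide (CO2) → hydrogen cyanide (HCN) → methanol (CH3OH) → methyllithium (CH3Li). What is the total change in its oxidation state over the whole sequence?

Carbon oxidation states along the series — carbon tetrachloride: +4, carbon dioxide: +4, hydrogen cyanide: +2, methanol: -2, methyllithium: -4.
Net change = -4 − (+4) = -8.

-8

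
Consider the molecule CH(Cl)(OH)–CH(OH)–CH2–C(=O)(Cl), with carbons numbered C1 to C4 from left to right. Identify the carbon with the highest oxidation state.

Tallying each carbon's bonds:
C1: 1C, 1H, 1O, 1Cl → 0 − 1 + 1 + 1 = +1
C2: 2C, 1H, 1O → 0 − 1 + 1 = 0
C3: 2C, 2H → 0 − 2 = -2
C4: 1C, 2O, 1Cl → 0 + 2 + 1 = +3
The most oxidised carbon is C4 at +3.

C4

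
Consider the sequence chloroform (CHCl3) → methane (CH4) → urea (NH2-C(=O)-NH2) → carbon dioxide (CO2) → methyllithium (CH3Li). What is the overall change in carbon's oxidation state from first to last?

-6

Carbon oxidation states along the series — chloroform: +2, methane: -4, urea: +4, carbon dioxide: +4, methyllithium: -4.
Net change = -4 − (+2) = -6.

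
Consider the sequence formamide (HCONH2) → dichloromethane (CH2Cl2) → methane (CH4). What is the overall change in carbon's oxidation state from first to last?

-6

Carbon oxidation states along the series — formamide: +2, dichloromethane: 0, methane: -4.
Net change = -4 − (+2) = -6.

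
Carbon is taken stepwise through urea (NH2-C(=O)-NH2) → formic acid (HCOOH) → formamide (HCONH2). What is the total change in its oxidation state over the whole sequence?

-2

Carbon oxidation states along the series — urea: +4, formic acid: +2, formamide: +2.
Net change = +2 − (+4) = -2.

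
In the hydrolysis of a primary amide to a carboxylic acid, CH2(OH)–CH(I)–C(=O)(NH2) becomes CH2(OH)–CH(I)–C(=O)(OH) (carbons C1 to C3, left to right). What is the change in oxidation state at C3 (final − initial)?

0

Before: C3 has 1 bond to C, 2 bonds to O, 1 bond to N → oxidation state +3.
After: C3 has 1 bond to C, 3 bonds to O → oxidation state +3.
Δ = +3 − (+3) = 0, so no net redox change at C3.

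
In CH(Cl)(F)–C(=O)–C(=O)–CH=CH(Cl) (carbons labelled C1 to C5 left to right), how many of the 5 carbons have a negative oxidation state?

Count +1 for every bond to an atom more electronegative than carbon and −1 for every bond to one less electronegative; C–C bonds are 0. Tallying each carbon:
C1: 1C, 1H, 1F, 1Cl → 0 − 1 + 1 + 1 = +1
C2: 2C, 2O → 0 + 2 = +2
C3: 2C, 2O → 0 + 2 = +2
C4: 3C, 1H → 0 − 1 = -1
C5: 2C, 1H, 1Cl → 0 − 1 + 1 = 0
1 carbon (C4) meets the condition.

1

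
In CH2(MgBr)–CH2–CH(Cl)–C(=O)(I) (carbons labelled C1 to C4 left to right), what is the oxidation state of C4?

Count +1 for every bond to an atom more electronegative than carbon and −1 for every bond to one less electronegative; C–C bonds are 0.
C4 has one bond to C (0), a double bond to O (2×+1 = +2), one bond to I (+1).
Oxidation state = 0 + 2 + 1 = +3.

+3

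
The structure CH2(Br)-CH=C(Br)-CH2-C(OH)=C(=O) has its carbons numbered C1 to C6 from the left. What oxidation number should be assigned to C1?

-1

Bonds to more-electronegative neighbours contribute +1 each, bonds to H or metals contribute −1 each, and C–C bonds contribute 0.
C1 has one bond to C (0), one bond to H (-1), one bond to H (-1), one bond to Br (+1).
Oxidation state = 0 − 1 − 1 + 1 = -1.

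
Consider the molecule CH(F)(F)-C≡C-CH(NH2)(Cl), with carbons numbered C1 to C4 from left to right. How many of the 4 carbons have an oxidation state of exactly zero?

Tallying each carbon's bonds:
C1: 1C, 1H, 2F → 0 − 1 + 2 = +1
C2: 4C → 0 = 0
C3: 4C → 0 = 0
C4: 1C, 1H, 1N, 1Cl → 0 − 1 + 1 + 1 = +1
2 carbons (C2, C3) meet the condition.

2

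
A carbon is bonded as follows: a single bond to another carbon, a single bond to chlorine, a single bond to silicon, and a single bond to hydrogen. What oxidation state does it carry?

-1

Assign +1 per bond to O/N/halogen, −1 per bond to H or an electropositive element, and 0 per bond to carbon.
The carbon has one bond to C (0), one bond to Si (-1), one bond to H (-1), one bond to Cl (+1).
Oxidation state = 0 − 1 − 1 + 1 = -1.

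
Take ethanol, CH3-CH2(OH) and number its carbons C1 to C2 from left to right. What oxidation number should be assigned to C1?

-3

C1 has one bond to H (-1), one bond to H (-1), one bond to H (-1), one bond to C (0).
Oxidation state = -1 − 1 − 1 + 0 = -3.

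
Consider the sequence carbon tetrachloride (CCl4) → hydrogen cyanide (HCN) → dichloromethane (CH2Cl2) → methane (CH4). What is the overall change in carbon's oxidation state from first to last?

Carbon oxidation states along the series — carbon tetrachloride: +4, hydrogen cyanide: +2, dichloromethane: 0, methane: -4.
Net change = -4 − (+4) = -8.

-8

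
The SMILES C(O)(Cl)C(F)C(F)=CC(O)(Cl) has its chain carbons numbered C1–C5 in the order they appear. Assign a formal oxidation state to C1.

+1

Each bond to a more electronegative atom (O, N, halogen) counts +1, each bond to a less electronegative atom (H, metal, B, Si) counts −1, and each C–C bond counts 0.
C1 has one bond to C (0), one bond to O (+1), one bond to H (-1), one bond to Cl (+1).
Oxidation state = 0 + 1 − 1 + 1 = +1.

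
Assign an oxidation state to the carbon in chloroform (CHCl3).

+2

The carbon has one bond to H (-1), one bond to Cl (+1), one bond to Cl (+1), one bond to Cl (+1).
Oxidation state = -1 + 1 + 1 + 1 = +2.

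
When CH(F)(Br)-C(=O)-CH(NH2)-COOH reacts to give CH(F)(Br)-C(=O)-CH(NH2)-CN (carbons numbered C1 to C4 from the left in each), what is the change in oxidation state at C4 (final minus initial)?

0

Before: C4 has 1 bond to C, 3 bonds to O → oxidation state +3.
After: C4 has 1 bond to C, 3 bonds to N → oxidation state +3.
Δ = +3 − (+3) = 0, so no net redox change at C4.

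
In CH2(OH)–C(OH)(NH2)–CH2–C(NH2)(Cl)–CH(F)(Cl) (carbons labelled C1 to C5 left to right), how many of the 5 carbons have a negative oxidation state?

Tallying each carbon's bonds:
C1: 1C, 2H, 1O → 0 − 2 + 1 = -1
C2: 2C, 1O, 1N → 0 + 1 + 1 = +2
C3: 2C, 2H → 0 − 2 = -2
C4: 2C, 1N, 1Cl → 0 + 1 + 1 = +2
C5: 1C, 1H, 1F, 1Cl → 0 − 1 + 1 + 1 = +1
2 carbons (C1, C3) meet the condition.

2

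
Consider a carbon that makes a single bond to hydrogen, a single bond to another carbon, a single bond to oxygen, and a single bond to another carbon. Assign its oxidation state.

The carbon has one bond to C (0), one bond to C (0), one bond to O (+1), one bond to H (-1).
Oxidation state = 0 + 0 + 1 − 1 = 0.

0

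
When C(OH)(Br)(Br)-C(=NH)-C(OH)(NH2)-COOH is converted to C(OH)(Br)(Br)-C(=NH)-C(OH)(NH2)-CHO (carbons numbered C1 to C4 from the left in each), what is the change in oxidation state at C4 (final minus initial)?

Before: C4 has 1 bond to C, 3 bonds to O → oxidation state +3.
After: C4 has 1 bond to C, 1 bond to H, 2 bonds to O → oxidation state +1.
Δ = +1 − (+3) = -2, so this is a reduction at C4.

-2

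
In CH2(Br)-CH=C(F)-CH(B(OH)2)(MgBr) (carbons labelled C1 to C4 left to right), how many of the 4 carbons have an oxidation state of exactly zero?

Tallying each carbon's bonds:
C1: 1C, 2H, 1Br → 0 − 2 + 1 = -1
C2: 3C, 1H → 0 − 1 = -1
C3: 3C, 1F → 0 + 1 = +1
C4: 1C, 1H, 1Mg, 1B → 0 − 1 − 1 − 1 = -3
0 carbons meet the condition.

0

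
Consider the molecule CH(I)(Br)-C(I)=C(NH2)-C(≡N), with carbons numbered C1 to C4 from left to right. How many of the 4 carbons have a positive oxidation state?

4

Tallying each carbon's bonds:
C1: 1C, 1H, 1Br, 1I → 0 − 1 + 1 + 1 = +1
C2: 3C, 1I → 0 + 1 = +1
C3: 3C, 1N → 0 + 1 = +1
C4: 1C, 3N → 0 + 3 = +3
4 carbons (C1, C2, C3, C4) meet the condition.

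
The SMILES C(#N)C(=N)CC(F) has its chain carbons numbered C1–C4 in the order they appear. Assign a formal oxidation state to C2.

C2 has one bond to C (0), one bond to C (0), a double bond to N (2×+1 = +2).
Oxidation state = 0 + 0 + 2 = +2.

+2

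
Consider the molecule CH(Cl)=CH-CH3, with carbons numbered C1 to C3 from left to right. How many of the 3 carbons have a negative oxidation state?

2

Each bond to a more electronegative atom (O, N, halogen) counts +1, each bond to a less electronegative atom (H, metal, B, Si) counts −1, and each C–C bond counts 0. Tallying each carbon:
C1: 2C, 1H, 1Cl → 0 − 1 + 1 = 0
C2: 3C, 1H → 0 − 1 = -1
C3: 1C, 3H → 0 − 3 = -3
2 carbons (C2, C3) meet the condition.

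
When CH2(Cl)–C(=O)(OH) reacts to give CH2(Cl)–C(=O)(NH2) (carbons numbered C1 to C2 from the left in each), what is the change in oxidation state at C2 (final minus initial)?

0

Before: C2 has 1 bond to C, 3 bonds to O → oxidation state +3.
After: C2 has 1 bond to C, 2 bonds to O, 1 bond to N → oxidation state +3.
Δ = +3 − (+3) = 0, so no net redox change at C2.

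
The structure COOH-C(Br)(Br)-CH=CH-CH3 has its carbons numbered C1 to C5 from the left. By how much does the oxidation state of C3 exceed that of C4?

C3: 3C, 1H → 0 − 1 = -1
C4: 3C, 1H → 0 − 1 = -1
Difference: -1 − (-1) = 0.

0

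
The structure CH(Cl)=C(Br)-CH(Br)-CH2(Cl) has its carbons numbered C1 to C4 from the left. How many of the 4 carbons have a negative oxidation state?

1

Tallying each carbon's bonds:
C1: 2C, 1H, 1Cl → 0 − 1 + 1 = 0
C2: 3C, 1Br → 0 + 1 = +1
C3: 2C, 1H, 1Br → 0 − 1 + 1 = 0
C4: 1C, 2H, 1Cl → 0 − 2 + 1 = -1
1 carbon (C4) meets the condition.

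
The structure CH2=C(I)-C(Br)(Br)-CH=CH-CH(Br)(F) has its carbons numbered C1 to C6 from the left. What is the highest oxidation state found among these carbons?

Assign +1 per bond to O/N/halogen, −1 per bond to H or an electropositive element, and 0 per bond to carbon. Tallying each carbon:
C1: 2C, 2H → 0 − 2 = -2
C2: 3C, 1I → 0 + 1 = +1
C3: 2C, 2Br → 0 + 2 = +2
C4: 3C, 1H → 0 − 1 = -1
C5: 3C, 1H → 0 − 1 = -1
C6: 1C, 1H, 1F, 1Br → 0 − 1 + 1 + 1 = +1
The highest value is +2.

+2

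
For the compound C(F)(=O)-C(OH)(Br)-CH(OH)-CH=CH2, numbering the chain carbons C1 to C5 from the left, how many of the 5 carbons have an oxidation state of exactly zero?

Assign +1 per bond to O/N/halogen, −1 per bond to H or an electropositive element, and 0 per bond to carbon. Tallying each carbon:
C1: 1C, 2O, 1F → 0 + 2 + 1 = +3
C2: 2C, 1O, 1Br → 0 + 1 + 1 = +2
C3: 2C, 1H, 1O → 0 − 1 + 1 = 0
C4: 3C, 1H → 0 − 1 = -1
C5: 2C, 2H → 0 − 2 = -2
1 carbon (C3) meets the condition.

1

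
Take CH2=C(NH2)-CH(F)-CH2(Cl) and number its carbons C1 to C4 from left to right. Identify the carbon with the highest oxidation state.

C2

Tallying each carbon's bonds:
C1: 2C, 2H → 0 − 2 = -2
C2: 3C, 1N → 0 + 1 = +1
C3: 2C, 1H, 1F → 0 − 1 + 1 = 0
C4: 1C, 2H, 1Cl → 0 − 2 + 1 = -1
The most oxidised carbon is C2 at +1.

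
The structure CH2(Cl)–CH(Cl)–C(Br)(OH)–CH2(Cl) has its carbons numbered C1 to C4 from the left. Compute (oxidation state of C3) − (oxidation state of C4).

+3

C3: 2C, 1O, 1Br → 0 + 1 + 1 = +2
C4: 1C, 2H, 1Cl → 0 − 2 + 1 = -1
Difference: +2 − (-1) = +3.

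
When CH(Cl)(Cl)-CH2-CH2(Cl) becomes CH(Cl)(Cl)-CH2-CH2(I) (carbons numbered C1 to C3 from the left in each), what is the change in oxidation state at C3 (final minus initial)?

0

Before: C3 has 1 bond to C, 2 bonds to H, 1 bond to Cl → oxidation state -1.
After: C3 has 1 bond to C, 2 bonds to H, 1 bond to I → oxidation state -1.
Δ = -1 − (-1) = 0, so no net redox change at C3.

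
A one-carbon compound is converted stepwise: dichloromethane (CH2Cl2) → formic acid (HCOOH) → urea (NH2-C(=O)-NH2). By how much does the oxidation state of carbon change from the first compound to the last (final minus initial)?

+4

Carbon oxidation states along the series — dichloromethane: 0, formic acid: +2, urea: +4.
Net change = +4 − (0) = +4.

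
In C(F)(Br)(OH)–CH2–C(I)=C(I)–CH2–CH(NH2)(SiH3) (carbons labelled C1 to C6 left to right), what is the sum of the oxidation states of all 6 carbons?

Tallying each carbon's bonds:
C1: 1C, 1O, 1F, 1Br → 0 + 1 + 1 + 1 = +3
C2: 2C, 2H → 0 − 2 = -2
C3: 3C, 1I → 0 + 1 = +1
C4: 3C, 1I → 0 + 1 = +1
C5: 2C, 2H → 0 − 2 = -2
C6: 1C, 1H, 1N, 1Si → 0 − 1 + 1 − 1 = -1
Sum = +3 − 2 + 1 + 1 − 2 − 1 = 0.

0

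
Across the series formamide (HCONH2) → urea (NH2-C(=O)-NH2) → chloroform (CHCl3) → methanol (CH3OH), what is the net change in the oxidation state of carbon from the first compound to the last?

Carbon oxidation states along the series — formamide: +2, urea: +4, chloroform: +2, methanol: -2.
Net change = -2 − (+2) = -4.

-4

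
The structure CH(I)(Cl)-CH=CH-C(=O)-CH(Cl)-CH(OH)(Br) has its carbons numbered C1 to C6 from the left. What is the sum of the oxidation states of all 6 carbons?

+2

Tallying each carbon's bonds:
C1: 1C, 1H, 1Cl, 1I → 0 − 1 + 1 + 1 = +1
C2: 3C, 1H → 0 − 1 = -1
C3: 3C, 1H → 0 − 1 = -1
C4: 2C, 2O → 0 + 2 = +2
C5: 2C, 1H, 1Cl → 0 − 1 + 1 = 0
C6: 1C, 1H, 1O, 1Br → 0 − 1 + 1 + 1 = +1
Sum = +1 − 1 − 1 + 2 + 0 + 1 = +2.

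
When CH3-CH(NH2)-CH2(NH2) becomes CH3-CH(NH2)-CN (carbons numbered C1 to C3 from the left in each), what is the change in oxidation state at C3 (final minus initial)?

+4

Before: C3 has 1 bond to C, 2 bonds to H, 1 bond to N → oxidation state -1.
After: C3 has 1 bond to C, 3 bonds to N → oxidation state +3.
Δ = +3 − (-1) = +4, so this is an oxidation at C3.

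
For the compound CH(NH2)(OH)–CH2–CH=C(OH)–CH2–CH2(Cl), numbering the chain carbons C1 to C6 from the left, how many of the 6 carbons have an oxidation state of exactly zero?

Each bond to a more electronegative atom (O, N, halogen) counts +1, each bond to a less electronegative atom (H, metal, B, Si) counts −1, and each C–C bond counts 0. Tallying each carbon:
C1: 1C, 1H, 1O, 1N → 0 − 1 + 1 + 1 = +1
C2: 2C, 2H → 0 − 2 = -2
C3: 3C, 1H → 0 − 1 = -1
C4: 3C, 1O → 0 + 1 = +1
C5: 2C, 2H → 0 − 2 = -2
C6: 1C, 2H, 1Cl → 0 − 2 + 1 = -1
0 carbons meet the condition.

0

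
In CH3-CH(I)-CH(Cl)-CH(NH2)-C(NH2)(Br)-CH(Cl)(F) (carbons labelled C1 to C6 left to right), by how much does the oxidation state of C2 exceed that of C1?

C2: 2C, 1H, 1I → 0 − 1 + 1 = 0
C1: 1C, 3H → 0 − 3 = -3
Difference: 0 − (-3) = +3.

+3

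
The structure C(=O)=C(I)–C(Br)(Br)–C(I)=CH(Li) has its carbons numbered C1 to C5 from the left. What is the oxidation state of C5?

-2

C5 has a double bond to C (2×0 = 0), one bond to Li (-1), one bond to H (-1).
Oxidation state = 0 − 1 − 1 = -2.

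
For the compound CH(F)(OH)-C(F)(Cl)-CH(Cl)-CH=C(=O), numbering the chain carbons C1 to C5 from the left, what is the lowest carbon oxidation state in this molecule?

-1

Count +1 for every bond to an atom more electronegative than carbon and −1 for every bond to one less electronegative; C–C bonds are 0. Tallying each carbon:
C1: 1C, 1H, 1O, 1F → 0 − 1 + 1 + 1 = +1
C2: 2C, 1F, 1Cl → 0 + 1 + 1 = +2
C3: 2C, 1H, 1Cl → 0 − 1 + 1 = 0
C4: 3C, 1H → 0 − 1 = -1
C5: 2C, 2O → 0 + 2 = +2
The lowest value is -1.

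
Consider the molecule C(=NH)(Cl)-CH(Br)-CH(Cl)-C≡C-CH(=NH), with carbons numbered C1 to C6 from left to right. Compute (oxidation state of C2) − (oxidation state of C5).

0

C2: 2C, 1H, 1Br → 0 − 1 + 1 = 0
C5: 4C → 0 = 0
Difference: 0 − (0) = 0.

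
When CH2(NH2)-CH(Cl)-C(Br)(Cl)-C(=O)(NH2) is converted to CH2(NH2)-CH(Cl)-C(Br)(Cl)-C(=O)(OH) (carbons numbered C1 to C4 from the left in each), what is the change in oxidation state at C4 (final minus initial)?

Before: C4 has 1 bond to C, 2 bonds to O, 1 bond to N → oxidation state +3.
After: C4 has 1 bond to C, 3 bonds to O → oxidation state +3.
Δ = +3 − (+3) = 0, so no net redox change at C4.

0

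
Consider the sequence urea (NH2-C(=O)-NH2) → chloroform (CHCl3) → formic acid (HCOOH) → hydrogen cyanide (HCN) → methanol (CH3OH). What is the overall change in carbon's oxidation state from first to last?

-6

Carbon oxidation states along the series — urea: +4, chloroform: +2, formic acid: +2, hydrogen cyanide: +2, methanol: -2.
Net change = -2 − (+4) = -6.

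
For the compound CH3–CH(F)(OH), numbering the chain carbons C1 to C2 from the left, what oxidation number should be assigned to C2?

Bonds to more-electronegative neighbours contribute +1 each, bonds to H or metals contribute −1 each, and C–C bonds contribute 0.
C2 has one bond to C (0), one bond to F (+1), one bond to H (-1), one bond to O (+1).
Oxidation state = 0 + 1 − 1 + 1 = +1.

+1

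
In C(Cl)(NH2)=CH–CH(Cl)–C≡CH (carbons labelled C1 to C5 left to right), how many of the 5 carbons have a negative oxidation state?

Tallying each carbon's bonds:
C1: 2C, 1N, 1Cl → 0 + 1 + 1 = +2
C2: 3C, 1H → 0 − 1 = -1
C3: 2C, 1H, 1Cl → 0 − 1 + 1 = 0
C4: 4C → 0 = 0
C5: 3C, 1H → 0 − 1 = -1
2 carbons (C2, C5) meet the condition.

2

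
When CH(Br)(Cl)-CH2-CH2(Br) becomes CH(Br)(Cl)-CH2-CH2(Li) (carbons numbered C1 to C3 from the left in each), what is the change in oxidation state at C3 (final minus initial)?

-2

Before: C3 has 1 bond to C, 2 bonds to H, 1 bond to Br → oxidation state -1.
After: C3 has 1 bond to C, 2 bonds to H, 1 bond to Li → oxidation state -3.
Δ = -3 − (-1) = -2, so this is a reduction at C3.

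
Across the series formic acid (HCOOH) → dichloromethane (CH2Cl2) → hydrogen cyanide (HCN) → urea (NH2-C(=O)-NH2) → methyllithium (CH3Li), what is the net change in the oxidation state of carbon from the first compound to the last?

-6

Carbon oxidation states along the series — formic acid: +2, dichloromethane: 0, hydrogen cyanide: +2, urea: +4, methyllithium: -4.
Net change = -4 − (+2) = -6.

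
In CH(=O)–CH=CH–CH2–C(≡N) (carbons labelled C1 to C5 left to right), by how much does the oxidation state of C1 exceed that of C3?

C1: 1C, 1H, 2O → 0 − 1 + 2 = +1
C3: 3C, 1H → 0 − 1 = -1
Difference: +1 − (-1) = +2.

+2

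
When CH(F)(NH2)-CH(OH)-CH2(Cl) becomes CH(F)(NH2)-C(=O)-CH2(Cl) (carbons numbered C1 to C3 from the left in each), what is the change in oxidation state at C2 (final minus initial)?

Before: C2 has 2 bonds to C, 1 bond to H, 1 bond to O → oxidation state 0.
After: C2 has 2 bonds to C, 2 bonds to O → oxidation state +2.
Δ = +2 − (0) = +2, so this is an oxidation at C2.

+2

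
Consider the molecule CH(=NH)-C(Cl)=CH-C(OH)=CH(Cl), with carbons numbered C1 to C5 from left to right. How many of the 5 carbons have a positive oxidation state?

Tallying each carbon's bonds:
C1: 1C, 1H, 2N → 0 − 1 + 2 = +1
C2: 3C, 1Cl → 0 + 1 = +1
C3: 3C, 1H → 0 − 1 = -1
C4: 3C, 1O → 0 + 1 = +1
C5: 2C, 1H, 1Cl → 0 − 1 + 1 = 0
3 carbons (C1, C2, C4) meet the condition.

3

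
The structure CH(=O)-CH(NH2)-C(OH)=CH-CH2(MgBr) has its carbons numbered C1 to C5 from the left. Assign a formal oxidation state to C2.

C2 has one bond to C (0), one bond to C (0), one bond to H (-1), one bond to N (+1).
Oxidation state = 0 + 0 − 1 + 1 = 0.

0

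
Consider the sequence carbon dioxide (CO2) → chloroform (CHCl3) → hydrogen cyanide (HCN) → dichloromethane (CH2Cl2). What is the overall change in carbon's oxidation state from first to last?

-4

Carbon oxidation states along the series — carbon dioxide: +4, chloroform: +2, hydrogen cyanide: +2, dichloromethane: 0.
Net change = 0 − (+4) = -4.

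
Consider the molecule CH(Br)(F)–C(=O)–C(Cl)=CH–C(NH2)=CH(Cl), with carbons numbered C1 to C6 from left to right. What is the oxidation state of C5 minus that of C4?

+2

C5: 3C, 1N → 0 + 1 = +1
C4: 3C, 1H → 0 − 1 = -1
Difference: +1 − (-1) = +2.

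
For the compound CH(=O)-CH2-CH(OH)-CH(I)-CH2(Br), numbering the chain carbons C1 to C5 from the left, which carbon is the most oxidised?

Each bond to a more electronegative atom (O, N, halogen) counts +1, each bond to a less electronegative atom (H, metal, B, Si) counts −1, and each C–C bond counts 0. Tallying each carbon:
C1: 1C, 1H, 2O → 0 − 1 + 2 = +1
C2: 2C, 2H → 0 − 2 = -2
C3: 2C, 1H, 1O → 0 − 1 + 1 = 0
C4: 2C, 1H, 1I → 0 − 1 + 1 = 0
C5: 1C, 2H, 1Br → 0 − 2 + 1 = -1
The most oxidised carbon is C1 at +1.

C1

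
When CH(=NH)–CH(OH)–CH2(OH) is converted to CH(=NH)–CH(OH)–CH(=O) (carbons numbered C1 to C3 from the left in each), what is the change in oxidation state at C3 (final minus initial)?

+2

Before: C3 has 1 bond to C, 2 bonds to H, 1 bond to O → oxidation state -1.
After: C3 has 1 bond to C, 1 bond to H, 2 bonds to O → oxidation state +1.
Δ = +1 − (-1) = +2, so this is an oxidation at C3.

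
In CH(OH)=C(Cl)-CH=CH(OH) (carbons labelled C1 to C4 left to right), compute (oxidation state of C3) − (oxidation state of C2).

C3: 3C, 1H → 0 − 1 = -1
C2: 3C, 1Cl → 0 + 1 = +1
Difference: -1 − (+1) = -2.

-2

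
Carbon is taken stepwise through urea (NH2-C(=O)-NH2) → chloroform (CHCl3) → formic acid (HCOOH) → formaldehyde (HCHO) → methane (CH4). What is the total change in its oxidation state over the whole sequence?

Carbon oxidation states along the series — urea: +4, chloroform: +2, formic acid: +2, formaldehyde: 0, methane: -4.
Net change = -4 − (+4) = -8.

-8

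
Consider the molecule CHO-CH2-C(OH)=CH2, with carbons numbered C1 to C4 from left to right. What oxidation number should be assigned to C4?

-2

C4 has a double bond to C (2×0 = 0), one bond to H (-1), one bond to H (-1).
Oxidation state = 0 − 1 − 1 = -2.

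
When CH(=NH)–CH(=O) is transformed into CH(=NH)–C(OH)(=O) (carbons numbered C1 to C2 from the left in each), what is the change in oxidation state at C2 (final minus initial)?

+2

Before: C2 has 1 bond to C, 1 bond to H, 2 bonds to O → oxidation state +1.
After: C2 has 1 bond to C, 3 bonds to O → oxidation state +3.
Δ = +3 − (+1) = +2, so this is an oxidation at C2.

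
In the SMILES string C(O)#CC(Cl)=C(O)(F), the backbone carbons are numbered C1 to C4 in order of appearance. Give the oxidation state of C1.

Each bond to a more electronegative atom (O, N, halogen) counts +1, each bond to a less electronegative atom (H, metal, B, Si) counts −1, and each C–C bond counts 0.
C1 has a triple bond to C (3×0 = 0), one bond to O (+1).
Oxidation state = 0 + 1 = +1.

+1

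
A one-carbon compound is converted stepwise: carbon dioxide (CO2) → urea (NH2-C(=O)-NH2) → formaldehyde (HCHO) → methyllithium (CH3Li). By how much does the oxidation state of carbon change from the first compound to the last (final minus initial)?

Carbon oxidation states along the series — carbon dioxide: +4, urea: +4, formaldehyde: 0, methyllithium: -4.
Net change = -4 − (+4) = -8.

-8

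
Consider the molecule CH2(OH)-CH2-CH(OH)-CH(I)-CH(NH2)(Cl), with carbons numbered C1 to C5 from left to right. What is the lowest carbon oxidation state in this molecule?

Tallying each carbon's bonds:
C1: 1C, 2H, 1O → 0 − 2 + 1 = -1
C2: 2C, 2H → 0 − 2 = -2
C3: 2C, 1H, 1O → 0 − 1 + 1 = 0
C4: 2C, 1H, 1I → 0 − 1 + 1 = 0
C5: 1C, 1H, 1N, 1Cl → 0 − 1 + 1 + 1 = +1
The lowest value is -2.

-2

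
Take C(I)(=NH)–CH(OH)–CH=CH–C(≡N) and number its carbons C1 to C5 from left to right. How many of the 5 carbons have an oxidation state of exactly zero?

Count +1 for every bond to an atom more electronegative than carbon and −1 for every bond to one less electronegative; C–C bonds are 0. Tallying each carbon:
C1: 1C, 2N, 1I → 0 + 2 + 1 = +3
C2: 2C, 1H, 1O → 0 − 1 + 1 = 0
C3: 3C, 1H → 0 − 1 = -1
C4: 3C, 1H → 0 − 1 = -1
C5: 1C, 3N → 0 + 3 = +3
1 carbon (C2) meets the condition.

1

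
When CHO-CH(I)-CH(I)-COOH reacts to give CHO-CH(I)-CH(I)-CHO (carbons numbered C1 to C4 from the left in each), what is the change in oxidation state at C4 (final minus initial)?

Before: C4 has 1 bond to C, 3 bonds to O → oxidation state +3.
After: C4 has 1 bond to C, 1 bond to H, 2 bonds to O → oxidation state +1.
Δ = +1 − (+3) = -2, so this is a reduction at C4.

-2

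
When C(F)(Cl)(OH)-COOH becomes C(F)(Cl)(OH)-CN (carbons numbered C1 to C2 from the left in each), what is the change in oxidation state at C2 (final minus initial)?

0

Before: C2 has 1 bond to C, 3 bonds to O → oxidation state +3.
After: C2 has 1 bond to C, 3 bonds to N → oxidation state +3.
Δ = +3 − (+3) = 0, so no net redox change at C2.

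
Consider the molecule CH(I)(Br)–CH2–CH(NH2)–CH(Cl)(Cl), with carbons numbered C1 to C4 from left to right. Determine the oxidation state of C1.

+1

Each bond to a more electronegative atom (O, N, halogen) counts +1, each bond to a less electronegative atom (H, metal, B, Si) counts −1, and each C–C bond counts 0.
C1 has one bond to C (0), one bond to I (+1), one bond to H (-1), one bond to Br (+1).
Oxidation state = 0 + 1 − 1 + 1 = +1.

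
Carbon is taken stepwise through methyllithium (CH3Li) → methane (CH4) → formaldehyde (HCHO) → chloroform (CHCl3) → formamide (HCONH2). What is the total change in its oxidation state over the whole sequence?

Carbon oxidation states along the series — methyllithium: -4, methane: -4, formaldehyde: 0, chloroform: +2, formamide: +2.
Net change = +2 − (-4) = +6.

+6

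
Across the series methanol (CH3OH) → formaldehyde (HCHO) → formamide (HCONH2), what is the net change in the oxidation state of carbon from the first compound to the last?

Carbon oxidation states along the series — methanol: -2, formaldehyde: 0, formamide: +2.
Net change = +2 − (-2) = +4.

+4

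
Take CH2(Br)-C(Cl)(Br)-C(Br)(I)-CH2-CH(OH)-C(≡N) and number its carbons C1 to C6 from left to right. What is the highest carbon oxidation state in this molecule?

+3

Tallying each carbon's bonds:
C1: 1C, 2H, 1Br → 0 − 2 + 1 = -1
C2: 2C, 1Cl, 1Br → 0 + 1 + 1 = +2
C3: 2C, 1Br, 1I → 0 + 1 + 1 = +2
C4: 2C, 2H → 0 − 2 = -2
C5: 2C, 1H, 1O → 0 − 1 + 1 = 0
C6: 1C, 3N → 0 + 3 = +3
The highest value is +3.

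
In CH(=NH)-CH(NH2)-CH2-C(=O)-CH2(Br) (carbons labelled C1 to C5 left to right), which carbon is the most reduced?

Tallying each carbon's bonds:
C1: 1C, 1H, 2N → 0 − 1 + 2 = +1
C2: 2C, 1H, 1N → 0 − 1 + 1 = 0
C3: 2C, 2H → 0 − 2 = -2
C4: 2C, 2O → 0 + 2 = +2
C5: 1C, 2H, 1Br → 0 − 2 + 1 = -1
The most reduced carbon is C3 at -2.

C3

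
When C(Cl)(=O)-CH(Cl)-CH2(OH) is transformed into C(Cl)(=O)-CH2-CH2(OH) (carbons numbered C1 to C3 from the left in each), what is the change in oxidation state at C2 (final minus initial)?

Before: C2 has 2 bonds to C, 1 bond to H, 1 bond to Cl → oxidation state 0.
After: C2 has 2 bonds to C, 2 bonds to H → oxidation state -2.
Δ = -2 − (0) = -2, so this is a reduction at C2.

-2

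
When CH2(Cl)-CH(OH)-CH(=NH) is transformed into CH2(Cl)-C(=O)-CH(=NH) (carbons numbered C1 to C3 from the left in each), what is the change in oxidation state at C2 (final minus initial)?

Before: C2 has 2 bonds to C, 1 bond to H, 1 bond to O → oxidation state 0.
After: C2 has 2 bonds to C, 2 bonds to O → oxidation state +2.
Δ = +2 − (0) = +2, so this is an oxidation at C2.

+2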